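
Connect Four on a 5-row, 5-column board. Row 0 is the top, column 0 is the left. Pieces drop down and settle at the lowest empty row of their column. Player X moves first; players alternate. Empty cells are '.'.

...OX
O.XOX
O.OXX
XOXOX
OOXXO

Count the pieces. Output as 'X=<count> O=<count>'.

X=10 O=10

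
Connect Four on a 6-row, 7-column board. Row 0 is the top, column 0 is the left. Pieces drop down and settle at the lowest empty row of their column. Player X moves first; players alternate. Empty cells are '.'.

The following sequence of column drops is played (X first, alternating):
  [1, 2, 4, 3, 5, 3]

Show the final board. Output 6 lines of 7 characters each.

Move 1: X drops in col 1, lands at row 5
Move 2: O drops in col 2, lands at row 5
Move 3: X drops in col 4, lands at row 5
Move 4: O drops in col 3, lands at row 5
Move 5: X drops in col 5, lands at row 5
Move 6: O drops in col 3, lands at row 4

Answer: .......
.......
.......
.......
...O...
.XOOXX.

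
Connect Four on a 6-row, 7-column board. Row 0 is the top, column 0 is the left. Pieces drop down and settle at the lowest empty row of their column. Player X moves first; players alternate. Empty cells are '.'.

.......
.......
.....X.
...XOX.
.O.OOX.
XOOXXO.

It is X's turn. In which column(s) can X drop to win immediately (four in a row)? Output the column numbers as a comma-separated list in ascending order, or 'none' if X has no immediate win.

Answer: 5

Derivation:
col 0: drop X → no win
col 1: drop X → no win
col 2: drop X → no win
col 3: drop X → no win
col 4: drop X → no win
col 5: drop X → WIN!
col 6: drop X → no win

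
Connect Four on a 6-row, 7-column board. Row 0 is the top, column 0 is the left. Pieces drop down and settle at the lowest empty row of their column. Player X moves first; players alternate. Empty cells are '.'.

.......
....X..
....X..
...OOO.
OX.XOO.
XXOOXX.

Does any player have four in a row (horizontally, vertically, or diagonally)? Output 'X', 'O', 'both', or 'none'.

none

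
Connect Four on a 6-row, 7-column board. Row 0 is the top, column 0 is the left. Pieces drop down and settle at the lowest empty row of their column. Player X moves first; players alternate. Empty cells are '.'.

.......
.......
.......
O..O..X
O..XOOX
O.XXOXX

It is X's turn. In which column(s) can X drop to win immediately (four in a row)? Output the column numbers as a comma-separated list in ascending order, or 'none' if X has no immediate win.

col 0: drop X → no win
col 1: drop X → no win
col 2: drop X → no win
col 3: drop X → no win
col 4: drop X → no win
col 5: drop X → no win
col 6: drop X → WIN!

Answer: 6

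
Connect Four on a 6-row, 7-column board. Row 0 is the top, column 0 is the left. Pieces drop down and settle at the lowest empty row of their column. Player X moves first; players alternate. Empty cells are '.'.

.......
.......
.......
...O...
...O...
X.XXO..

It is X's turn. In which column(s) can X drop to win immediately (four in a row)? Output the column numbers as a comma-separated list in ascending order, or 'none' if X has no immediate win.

col 0: drop X → no win
col 1: drop X → WIN!
col 2: drop X → no win
col 3: drop X → no win
col 4: drop X → no win
col 5: drop X → no win
col 6: drop X → no win

Answer: 1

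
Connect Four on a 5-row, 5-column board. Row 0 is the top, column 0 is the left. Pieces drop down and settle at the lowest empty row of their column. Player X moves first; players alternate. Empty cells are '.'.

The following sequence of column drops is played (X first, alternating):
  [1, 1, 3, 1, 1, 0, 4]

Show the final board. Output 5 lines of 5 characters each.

Move 1: X drops in col 1, lands at row 4
Move 2: O drops in col 1, lands at row 3
Move 3: X drops in col 3, lands at row 4
Move 4: O drops in col 1, lands at row 2
Move 5: X drops in col 1, lands at row 1
Move 6: O drops in col 0, lands at row 4
Move 7: X drops in col 4, lands at row 4

Answer: .....
.X...
.O...
.O...
OX.XX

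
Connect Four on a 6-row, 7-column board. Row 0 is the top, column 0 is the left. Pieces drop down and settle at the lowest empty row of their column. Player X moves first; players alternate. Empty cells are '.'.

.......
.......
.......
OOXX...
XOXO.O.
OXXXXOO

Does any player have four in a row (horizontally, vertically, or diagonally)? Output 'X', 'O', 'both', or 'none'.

X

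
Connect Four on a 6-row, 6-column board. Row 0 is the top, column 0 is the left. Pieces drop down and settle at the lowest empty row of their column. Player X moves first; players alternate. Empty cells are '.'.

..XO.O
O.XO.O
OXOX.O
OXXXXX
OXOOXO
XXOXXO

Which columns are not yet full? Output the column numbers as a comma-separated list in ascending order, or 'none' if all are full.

col 0: top cell = '.' → open
col 1: top cell = '.' → open
col 2: top cell = 'X' → FULL
col 3: top cell = 'O' → FULL
col 4: top cell = '.' → open
col 5: top cell = 'O' → FULL

Answer: 0,1,4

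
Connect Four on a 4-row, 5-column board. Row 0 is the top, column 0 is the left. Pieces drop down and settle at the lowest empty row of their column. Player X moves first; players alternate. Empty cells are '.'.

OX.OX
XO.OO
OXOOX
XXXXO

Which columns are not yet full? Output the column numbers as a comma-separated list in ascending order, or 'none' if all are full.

Answer: 2

Derivation:
col 0: top cell = 'O' → FULL
col 1: top cell = 'X' → FULL
col 2: top cell = '.' → open
col 3: top cell = 'O' → FULL
col 4: top cell = 'X' → FULL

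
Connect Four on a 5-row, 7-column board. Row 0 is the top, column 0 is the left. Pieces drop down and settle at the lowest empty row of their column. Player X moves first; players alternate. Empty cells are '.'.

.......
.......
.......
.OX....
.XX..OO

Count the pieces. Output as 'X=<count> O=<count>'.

X=3 O=3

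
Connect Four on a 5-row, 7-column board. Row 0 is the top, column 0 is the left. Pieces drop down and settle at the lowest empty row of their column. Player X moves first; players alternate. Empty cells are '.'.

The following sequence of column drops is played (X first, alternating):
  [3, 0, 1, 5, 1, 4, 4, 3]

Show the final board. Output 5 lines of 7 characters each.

Move 1: X drops in col 3, lands at row 4
Move 2: O drops in col 0, lands at row 4
Move 3: X drops in col 1, lands at row 4
Move 4: O drops in col 5, lands at row 4
Move 5: X drops in col 1, lands at row 3
Move 6: O drops in col 4, lands at row 4
Move 7: X drops in col 4, lands at row 3
Move 8: O drops in col 3, lands at row 3

Answer: .......
.......
.......
.X.OX..
OX.XOO.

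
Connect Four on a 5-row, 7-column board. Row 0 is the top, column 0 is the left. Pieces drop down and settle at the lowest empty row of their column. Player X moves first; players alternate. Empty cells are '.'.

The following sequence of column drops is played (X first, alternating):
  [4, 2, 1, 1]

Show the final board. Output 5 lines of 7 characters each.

Answer: .......
.......
.......
.O.....
.XO.X..

Derivation:
Move 1: X drops in col 4, lands at row 4
Move 2: O drops in col 2, lands at row 4
Move 3: X drops in col 1, lands at row 4
Move 4: O drops in col 1, lands at row 3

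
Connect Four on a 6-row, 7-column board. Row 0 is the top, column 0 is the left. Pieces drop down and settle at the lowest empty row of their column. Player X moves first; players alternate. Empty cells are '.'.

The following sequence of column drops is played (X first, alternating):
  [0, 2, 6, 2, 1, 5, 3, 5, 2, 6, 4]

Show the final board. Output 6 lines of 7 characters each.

Answer: .......
.......
.......
..X....
..O..OO
XXOXXOX

Derivation:
Move 1: X drops in col 0, lands at row 5
Move 2: O drops in col 2, lands at row 5
Move 3: X drops in col 6, lands at row 5
Move 4: O drops in col 2, lands at row 4
Move 5: X drops in col 1, lands at row 5
Move 6: O drops in col 5, lands at row 5
Move 7: X drops in col 3, lands at row 5
Move 8: O drops in col 5, lands at row 4
Move 9: X drops in col 2, lands at row 3
Move 10: O drops in col 6, lands at row 4
Move 11: X drops in col 4, lands at row 5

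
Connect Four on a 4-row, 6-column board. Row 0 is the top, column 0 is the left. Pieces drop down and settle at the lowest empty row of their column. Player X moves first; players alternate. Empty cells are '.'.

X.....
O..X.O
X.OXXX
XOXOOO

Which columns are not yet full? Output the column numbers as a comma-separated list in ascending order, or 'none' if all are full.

Answer: 1,2,3,4,5

Derivation:
col 0: top cell = 'X' → FULL
col 1: top cell = '.' → open
col 2: top cell = '.' → open
col 3: top cell = '.' → open
col 4: top cell = '.' → open
col 5: top cell = '.' → open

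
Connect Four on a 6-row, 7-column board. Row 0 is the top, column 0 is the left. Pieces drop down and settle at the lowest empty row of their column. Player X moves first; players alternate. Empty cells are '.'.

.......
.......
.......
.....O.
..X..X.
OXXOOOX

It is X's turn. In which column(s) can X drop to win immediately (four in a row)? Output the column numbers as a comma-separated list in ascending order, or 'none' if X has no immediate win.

col 0: drop X → no win
col 1: drop X → no win
col 2: drop X → no win
col 3: drop X → no win
col 4: drop X → no win
col 5: drop X → no win
col 6: drop X → no win

Answer: none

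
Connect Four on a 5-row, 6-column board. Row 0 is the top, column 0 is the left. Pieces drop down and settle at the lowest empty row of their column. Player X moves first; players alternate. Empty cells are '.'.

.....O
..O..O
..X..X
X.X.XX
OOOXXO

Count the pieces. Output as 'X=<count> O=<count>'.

X=8 O=7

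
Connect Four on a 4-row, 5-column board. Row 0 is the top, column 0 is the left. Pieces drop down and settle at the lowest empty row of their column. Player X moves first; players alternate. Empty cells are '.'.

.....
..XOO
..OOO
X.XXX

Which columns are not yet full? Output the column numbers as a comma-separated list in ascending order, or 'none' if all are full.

Answer: 0,1,2,3,4

Derivation:
col 0: top cell = '.' → open
col 1: top cell = '.' → open
col 2: top cell = '.' → open
col 3: top cell = '.' → open
col 4: top cell = '.' → open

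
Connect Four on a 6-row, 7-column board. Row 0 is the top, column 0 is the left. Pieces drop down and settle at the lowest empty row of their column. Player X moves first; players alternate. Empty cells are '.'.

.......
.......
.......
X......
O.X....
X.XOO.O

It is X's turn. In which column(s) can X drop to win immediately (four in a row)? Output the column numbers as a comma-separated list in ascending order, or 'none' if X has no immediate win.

Answer: none

Derivation:
col 0: drop X → no win
col 1: drop X → no win
col 2: drop X → no win
col 3: drop X → no win
col 4: drop X → no win
col 5: drop X → no win
col 6: drop X → no win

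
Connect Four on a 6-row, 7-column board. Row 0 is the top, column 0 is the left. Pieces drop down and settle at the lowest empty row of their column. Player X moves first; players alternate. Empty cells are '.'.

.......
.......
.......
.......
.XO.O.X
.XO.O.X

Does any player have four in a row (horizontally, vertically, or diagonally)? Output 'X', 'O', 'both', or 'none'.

none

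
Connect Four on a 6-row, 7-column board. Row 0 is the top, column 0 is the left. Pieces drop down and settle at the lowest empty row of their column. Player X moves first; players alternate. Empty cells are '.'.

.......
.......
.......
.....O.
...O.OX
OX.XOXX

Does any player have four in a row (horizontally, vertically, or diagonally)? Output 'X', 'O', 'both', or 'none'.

none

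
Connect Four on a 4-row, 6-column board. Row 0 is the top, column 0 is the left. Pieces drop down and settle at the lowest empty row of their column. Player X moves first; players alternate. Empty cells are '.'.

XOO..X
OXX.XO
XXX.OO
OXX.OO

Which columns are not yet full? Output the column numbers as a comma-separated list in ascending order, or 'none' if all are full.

col 0: top cell = 'X' → FULL
col 1: top cell = 'O' → FULL
col 2: top cell = 'O' → FULL
col 3: top cell = '.' → open
col 4: top cell = '.' → open
col 5: top cell = 'X' → FULL

Answer: 3,4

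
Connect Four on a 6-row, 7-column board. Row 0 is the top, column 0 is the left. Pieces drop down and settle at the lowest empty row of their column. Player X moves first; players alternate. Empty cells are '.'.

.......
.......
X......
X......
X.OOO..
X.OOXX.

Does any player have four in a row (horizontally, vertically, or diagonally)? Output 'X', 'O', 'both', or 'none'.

X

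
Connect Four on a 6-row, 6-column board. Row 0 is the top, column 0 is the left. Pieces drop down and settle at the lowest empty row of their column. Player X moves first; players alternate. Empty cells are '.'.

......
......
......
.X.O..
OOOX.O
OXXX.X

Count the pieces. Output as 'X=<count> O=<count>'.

X=6 O=6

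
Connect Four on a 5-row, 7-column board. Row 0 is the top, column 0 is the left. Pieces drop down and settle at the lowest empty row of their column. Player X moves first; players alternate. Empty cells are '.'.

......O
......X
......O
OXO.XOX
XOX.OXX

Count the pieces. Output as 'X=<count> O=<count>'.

X=8 O=7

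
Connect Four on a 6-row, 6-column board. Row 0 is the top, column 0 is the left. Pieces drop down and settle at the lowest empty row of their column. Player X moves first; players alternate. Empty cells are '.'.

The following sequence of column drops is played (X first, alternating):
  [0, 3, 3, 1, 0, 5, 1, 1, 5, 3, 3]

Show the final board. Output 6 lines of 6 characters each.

Answer: ......
......
...X..
.O.O..
XX.X.X
XO.O.O

Derivation:
Move 1: X drops in col 0, lands at row 5
Move 2: O drops in col 3, lands at row 5
Move 3: X drops in col 3, lands at row 4
Move 4: O drops in col 1, lands at row 5
Move 5: X drops in col 0, lands at row 4
Move 6: O drops in col 5, lands at row 5
Move 7: X drops in col 1, lands at row 4
Move 8: O drops in col 1, lands at row 3
Move 9: X drops in col 5, lands at row 4
Move 10: O drops in col 3, lands at row 3
Move 11: X drops in col 3, lands at row 2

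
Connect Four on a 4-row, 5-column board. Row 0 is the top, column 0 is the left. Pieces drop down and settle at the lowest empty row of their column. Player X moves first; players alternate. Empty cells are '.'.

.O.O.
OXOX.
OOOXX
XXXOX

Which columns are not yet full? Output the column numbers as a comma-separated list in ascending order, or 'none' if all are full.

Answer: 0,2,4

Derivation:
col 0: top cell = '.' → open
col 1: top cell = 'O' → FULL
col 2: top cell = '.' → open
col 3: top cell = 'O' → FULL
col 4: top cell = '.' → open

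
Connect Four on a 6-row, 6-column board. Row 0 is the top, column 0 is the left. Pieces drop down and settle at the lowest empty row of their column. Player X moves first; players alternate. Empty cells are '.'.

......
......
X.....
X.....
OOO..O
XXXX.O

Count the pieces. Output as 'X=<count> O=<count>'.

X=6 O=5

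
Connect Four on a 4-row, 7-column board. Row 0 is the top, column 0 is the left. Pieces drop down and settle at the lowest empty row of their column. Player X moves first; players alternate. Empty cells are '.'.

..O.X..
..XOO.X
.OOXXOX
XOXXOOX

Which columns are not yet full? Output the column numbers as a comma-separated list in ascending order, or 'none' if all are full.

Answer: 0,1,3,5,6

Derivation:
col 0: top cell = '.' → open
col 1: top cell = '.' → open
col 2: top cell = 'O' → FULL
col 3: top cell = '.' → open
col 4: top cell = 'X' → FULL
col 5: top cell = '.' → open
col 6: top cell = '.' → open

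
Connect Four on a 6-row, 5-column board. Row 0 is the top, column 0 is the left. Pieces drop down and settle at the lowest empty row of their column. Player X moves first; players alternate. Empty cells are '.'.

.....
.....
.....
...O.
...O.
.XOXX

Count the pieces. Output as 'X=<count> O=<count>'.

X=3 O=3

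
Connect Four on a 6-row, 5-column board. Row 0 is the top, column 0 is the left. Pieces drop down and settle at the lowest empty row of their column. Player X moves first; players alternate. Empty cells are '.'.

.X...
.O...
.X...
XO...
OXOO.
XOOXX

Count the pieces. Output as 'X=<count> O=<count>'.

X=7 O=7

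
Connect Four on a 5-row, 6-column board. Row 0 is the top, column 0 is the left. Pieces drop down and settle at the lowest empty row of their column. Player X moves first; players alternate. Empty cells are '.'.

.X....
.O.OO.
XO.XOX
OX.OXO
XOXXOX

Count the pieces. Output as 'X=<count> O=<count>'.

X=10 O=10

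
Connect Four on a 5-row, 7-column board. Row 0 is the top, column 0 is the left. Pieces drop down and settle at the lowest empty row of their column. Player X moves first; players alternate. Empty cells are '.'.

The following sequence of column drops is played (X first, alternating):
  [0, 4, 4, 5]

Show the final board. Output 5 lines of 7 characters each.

Answer: .......
.......
.......
....X..
X...OO.

Derivation:
Move 1: X drops in col 0, lands at row 4
Move 2: O drops in col 4, lands at row 4
Move 3: X drops in col 4, lands at row 3
Move 4: O drops in col 5, lands at row 4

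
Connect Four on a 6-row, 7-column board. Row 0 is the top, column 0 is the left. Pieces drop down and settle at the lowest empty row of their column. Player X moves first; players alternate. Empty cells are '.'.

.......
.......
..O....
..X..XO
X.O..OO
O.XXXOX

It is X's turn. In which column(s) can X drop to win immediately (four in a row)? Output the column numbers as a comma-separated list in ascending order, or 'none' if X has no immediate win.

Answer: 1

Derivation:
col 0: drop X → no win
col 1: drop X → WIN!
col 2: drop X → no win
col 3: drop X → no win
col 4: drop X → no win
col 5: drop X → no win
col 6: drop X → no win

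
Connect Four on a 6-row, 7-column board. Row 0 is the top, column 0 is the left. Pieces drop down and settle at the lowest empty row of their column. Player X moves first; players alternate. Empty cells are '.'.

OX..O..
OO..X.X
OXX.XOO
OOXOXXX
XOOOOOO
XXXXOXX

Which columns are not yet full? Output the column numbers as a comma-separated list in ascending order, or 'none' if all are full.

col 0: top cell = 'O' → FULL
col 1: top cell = 'X' → FULL
col 2: top cell = '.' → open
col 3: top cell = '.' → open
col 4: top cell = 'O' → FULL
col 5: top cell = '.' → open
col 6: top cell = '.' → open

Answer: 2,3,5,6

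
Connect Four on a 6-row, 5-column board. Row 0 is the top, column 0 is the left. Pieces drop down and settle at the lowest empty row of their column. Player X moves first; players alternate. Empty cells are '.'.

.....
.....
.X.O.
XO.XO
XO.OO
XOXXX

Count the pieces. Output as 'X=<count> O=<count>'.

X=8 O=7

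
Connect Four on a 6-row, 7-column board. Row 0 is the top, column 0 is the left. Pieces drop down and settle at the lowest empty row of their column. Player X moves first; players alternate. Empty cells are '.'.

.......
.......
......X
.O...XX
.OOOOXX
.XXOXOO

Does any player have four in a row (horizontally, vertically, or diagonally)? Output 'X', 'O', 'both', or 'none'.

O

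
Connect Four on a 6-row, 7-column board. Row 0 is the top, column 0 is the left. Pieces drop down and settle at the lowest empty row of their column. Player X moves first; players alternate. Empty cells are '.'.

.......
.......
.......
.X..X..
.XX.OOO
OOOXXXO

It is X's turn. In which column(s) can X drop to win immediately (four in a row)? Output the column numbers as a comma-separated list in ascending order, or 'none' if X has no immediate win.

Answer: none

Derivation:
col 0: drop X → no win
col 1: drop X → no win
col 2: drop X → no win
col 3: drop X → no win
col 4: drop X → no win
col 5: drop X → no win
col 6: drop X → no win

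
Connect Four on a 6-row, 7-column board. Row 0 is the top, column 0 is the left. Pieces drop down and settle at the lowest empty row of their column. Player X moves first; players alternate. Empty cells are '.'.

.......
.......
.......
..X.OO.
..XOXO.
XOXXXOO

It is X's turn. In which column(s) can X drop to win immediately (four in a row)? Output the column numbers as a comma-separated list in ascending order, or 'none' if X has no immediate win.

col 0: drop X → no win
col 1: drop X → no win
col 2: drop X → WIN!
col 3: drop X → no win
col 4: drop X → no win
col 5: drop X → no win
col 6: drop X → no win

Answer: 2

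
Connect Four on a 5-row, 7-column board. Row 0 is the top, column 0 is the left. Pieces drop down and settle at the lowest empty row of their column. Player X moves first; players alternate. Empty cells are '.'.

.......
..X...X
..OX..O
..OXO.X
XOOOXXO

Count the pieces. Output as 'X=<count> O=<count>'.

X=8 O=8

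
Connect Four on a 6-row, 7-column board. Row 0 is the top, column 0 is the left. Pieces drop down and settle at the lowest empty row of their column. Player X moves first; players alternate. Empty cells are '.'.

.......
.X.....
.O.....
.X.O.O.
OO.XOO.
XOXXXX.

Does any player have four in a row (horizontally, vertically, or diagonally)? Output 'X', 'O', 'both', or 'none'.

X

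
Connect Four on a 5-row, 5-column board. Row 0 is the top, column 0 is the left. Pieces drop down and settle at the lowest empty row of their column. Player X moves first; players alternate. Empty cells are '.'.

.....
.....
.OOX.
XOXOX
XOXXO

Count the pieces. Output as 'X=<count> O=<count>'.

X=7 O=6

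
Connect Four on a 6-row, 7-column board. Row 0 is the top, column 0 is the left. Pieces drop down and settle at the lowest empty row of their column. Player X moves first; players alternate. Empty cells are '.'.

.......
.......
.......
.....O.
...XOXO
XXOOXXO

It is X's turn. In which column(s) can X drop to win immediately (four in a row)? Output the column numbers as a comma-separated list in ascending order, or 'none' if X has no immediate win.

Answer: none

Derivation:
col 0: drop X → no win
col 1: drop X → no win
col 2: drop X → no win
col 3: drop X → no win
col 4: drop X → no win
col 5: drop X → no win
col 6: drop X → no win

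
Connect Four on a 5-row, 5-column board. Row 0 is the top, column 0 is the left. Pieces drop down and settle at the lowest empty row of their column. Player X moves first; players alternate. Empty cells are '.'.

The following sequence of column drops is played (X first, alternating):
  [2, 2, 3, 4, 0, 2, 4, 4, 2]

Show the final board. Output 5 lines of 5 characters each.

Move 1: X drops in col 2, lands at row 4
Move 2: O drops in col 2, lands at row 3
Move 3: X drops in col 3, lands at row 4
Move 4: O drops in col 4, lands at row 4
Move 5: X drops in col 0, lands at row 4
Move 6: O drops in col 2, lands at row 2
Move 7: X drops in col 4, lands at row 3
Move 8: O drops in col 4, lands at row 2
Move 9: X drops in col 2, lands at row 1

Answer: .....
..X..
..O.O
..O.X
X.XXO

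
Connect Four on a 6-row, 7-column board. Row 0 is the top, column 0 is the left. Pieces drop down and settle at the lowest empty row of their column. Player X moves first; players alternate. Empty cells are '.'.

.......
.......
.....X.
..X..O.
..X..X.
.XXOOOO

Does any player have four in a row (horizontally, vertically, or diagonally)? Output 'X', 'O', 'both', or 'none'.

O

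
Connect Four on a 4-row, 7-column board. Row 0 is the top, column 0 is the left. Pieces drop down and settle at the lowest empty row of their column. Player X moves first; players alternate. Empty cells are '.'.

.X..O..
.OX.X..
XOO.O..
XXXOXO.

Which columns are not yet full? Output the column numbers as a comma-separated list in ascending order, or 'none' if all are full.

col 0: top cell = '.' → open
col 1: top cell = 'X' → FULL
col 2: top cell = '.' → open
col 3: top cell = '.' → open
col 4: top cell = 'O' → FULL
col 5: top cell = '.' → open
col 6: top cell = '.' → open

Answer: 0,2,3,5,6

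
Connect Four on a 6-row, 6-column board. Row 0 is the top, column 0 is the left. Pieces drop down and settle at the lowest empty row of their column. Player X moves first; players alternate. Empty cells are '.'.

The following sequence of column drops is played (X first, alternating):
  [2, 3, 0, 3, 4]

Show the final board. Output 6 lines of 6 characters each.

Answer: ......
......
......
......
...O..
X.XOX.

Derivation:
Move 1: X drops in col 2, lands at row 5
Move 2: O drops in col 3, lands at row 5
Move 3: X drops in col 0, lands at row 5
Move 4: O drops in col 3, lands at row 4
Move 5: X drops in col 4, lands at row 5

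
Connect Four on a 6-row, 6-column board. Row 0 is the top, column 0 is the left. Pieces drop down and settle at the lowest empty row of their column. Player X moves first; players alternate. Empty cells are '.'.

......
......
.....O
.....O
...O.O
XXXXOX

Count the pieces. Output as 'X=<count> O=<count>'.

X=5 O=5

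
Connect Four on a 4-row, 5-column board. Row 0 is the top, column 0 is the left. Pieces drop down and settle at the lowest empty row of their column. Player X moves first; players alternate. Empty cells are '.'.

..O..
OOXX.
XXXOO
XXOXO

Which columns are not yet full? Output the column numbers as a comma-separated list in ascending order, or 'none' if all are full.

Answer: 0,1,3,4

Derivation:
col 0: top cell = '.' → open
col 1: top cell = '.' → open
col 2: top cell = 'O' → FULL
col 3: top cell = '.' → open
col 4: top cell = '.' → open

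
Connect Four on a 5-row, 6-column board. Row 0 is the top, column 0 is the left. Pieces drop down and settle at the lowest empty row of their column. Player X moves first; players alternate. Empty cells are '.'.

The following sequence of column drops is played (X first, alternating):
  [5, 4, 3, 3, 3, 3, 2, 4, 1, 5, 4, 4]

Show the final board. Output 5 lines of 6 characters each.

Answer: ......
...OO.
...XX.
...OOO
.XXXOX

Derivation:
Move 1: X drops in col 5, lands at row 4
Move 2: O drops in col 4, lands at row 4
Move 3: X drops in col 3, lands at row 4
Move 4: O drops in col 3, lands at row 3
Move 5: X drops in col 3, lands at row 2
Move 6: O drops in col 3, lands at row 1
Move 7: X drops in col 2, lands at row 4
Move 8: O drops in col 4, lands at row 3
Move 9: X drops in col 1, lands at row 4
Move 10: O drops in col 5, lands at row 3
Move 11: X drops in col 4, lands at row 2
Move 12: O drops in col 4, lands at row 1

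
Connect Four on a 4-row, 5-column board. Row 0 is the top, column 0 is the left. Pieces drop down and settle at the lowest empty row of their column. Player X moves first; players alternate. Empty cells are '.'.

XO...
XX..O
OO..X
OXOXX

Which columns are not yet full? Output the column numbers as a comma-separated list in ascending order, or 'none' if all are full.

col 0: top cell = 'X' → FULL
col 1: top cell = 'O' → FULL
col 2: top cell = '.' → open
col 3: top cell = '.' → open
col 4: top cell = '.' → open

Answer: 2,3,4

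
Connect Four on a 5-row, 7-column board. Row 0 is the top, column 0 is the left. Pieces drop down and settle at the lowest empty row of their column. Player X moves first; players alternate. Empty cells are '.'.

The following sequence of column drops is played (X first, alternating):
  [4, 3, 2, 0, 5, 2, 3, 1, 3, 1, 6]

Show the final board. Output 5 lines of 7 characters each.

Answer: .......
.......
...X...
.OOX...
OOXOXXX

Derivation:
Move 1: X drops in col 4, lands at row 4
Move 2: O drops in col 3, lands at row 4
Move 3: X drops in col 2, lands at row 4
Move 4: O drops in col 0, lands at row 4
Move 5: X drops in col 5, lands at row 4
Move 6: O drops in col 2, lands at row 3
Move 7: X drops in col 3, lands at row 3
Move 8: O drops in col 1, lands at row 4
Move 9: X drops in col 3, lands at row 2
Move 10: O drops in col 1, lands at row 3
Move 11: X drops in col 6, lands at row 4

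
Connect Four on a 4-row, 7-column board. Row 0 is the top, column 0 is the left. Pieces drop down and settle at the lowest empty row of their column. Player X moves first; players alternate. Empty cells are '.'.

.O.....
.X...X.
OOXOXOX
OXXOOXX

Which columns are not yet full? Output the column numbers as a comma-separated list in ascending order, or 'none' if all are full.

Answer: 0,2,3,4,5,6

Derivation:
col 0: top cell = '.' → open
col 1: top cell = 'O' → FULL
col 2: top cell = '.' → open
col 3: top cell = '.' → open
col 4: top cell = '.' → open
col 5: top cell = '.' → open
col 6: top cell = '.' → open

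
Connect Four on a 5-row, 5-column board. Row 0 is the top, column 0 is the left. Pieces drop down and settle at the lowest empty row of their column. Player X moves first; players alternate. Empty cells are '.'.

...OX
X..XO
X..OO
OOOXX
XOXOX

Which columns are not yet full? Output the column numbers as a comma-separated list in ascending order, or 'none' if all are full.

col 0: top cell = '.' → open
col 1: top cell = '.' → open
col 2: top cell = '.' → open
col 3: top cell = 'O' → FULL
col 4: top cell = 'X' → FULL

Answer: 0,1,2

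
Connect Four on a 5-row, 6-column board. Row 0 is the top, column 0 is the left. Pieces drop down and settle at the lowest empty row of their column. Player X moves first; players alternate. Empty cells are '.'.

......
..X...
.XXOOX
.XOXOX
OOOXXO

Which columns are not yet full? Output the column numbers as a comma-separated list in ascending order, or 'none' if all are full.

col 0: top cell = '.' → open
col 1: top cell = '.' → open
col 2: top cell = '.' → open
col 3: top cell = '.' → open
col 4: top cell = '.' → open
col 5: top cell = '.' → open

Answer: 0,1,2,3,4,5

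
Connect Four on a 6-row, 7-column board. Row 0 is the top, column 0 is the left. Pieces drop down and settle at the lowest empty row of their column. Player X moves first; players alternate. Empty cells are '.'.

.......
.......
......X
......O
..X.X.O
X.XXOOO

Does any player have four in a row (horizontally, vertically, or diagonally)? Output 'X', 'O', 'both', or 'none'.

none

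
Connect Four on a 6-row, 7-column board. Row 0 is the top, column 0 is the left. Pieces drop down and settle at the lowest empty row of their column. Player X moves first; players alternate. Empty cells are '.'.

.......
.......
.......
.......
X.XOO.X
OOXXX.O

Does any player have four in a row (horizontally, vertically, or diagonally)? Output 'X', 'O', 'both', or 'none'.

none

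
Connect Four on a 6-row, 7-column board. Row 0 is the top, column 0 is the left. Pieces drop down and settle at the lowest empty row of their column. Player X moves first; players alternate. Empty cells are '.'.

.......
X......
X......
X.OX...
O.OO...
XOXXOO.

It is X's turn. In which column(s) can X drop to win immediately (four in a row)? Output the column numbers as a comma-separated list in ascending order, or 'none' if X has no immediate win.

col 0: drop X → WIN!
col 1: drop X → no win
col 2: drop X → no win
col 3: drop X → no win
col 4: drop X → no win
col 5: drop X → no win
col 6: drop X → no win

Answer: 0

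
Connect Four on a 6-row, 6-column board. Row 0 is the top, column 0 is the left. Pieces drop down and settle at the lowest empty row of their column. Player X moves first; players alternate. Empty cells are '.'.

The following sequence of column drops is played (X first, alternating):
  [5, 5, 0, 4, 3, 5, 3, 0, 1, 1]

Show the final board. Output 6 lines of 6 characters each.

Move 1: X drops in col 5, lands at row 5
Move 2: O drops in col 5, lands at row 4
Move 3: X drops in col 0, lands at row 5
Move 4: O drops in col 4, lands at row 5
Move 5: X drops in col 3, lands at row 5
Move 6: O drops in col 5, lands at row 3
Move 7: X drops in col 3, lands at row 4
Move 8: O drops in col 0, lands at row 4
Move 9: X drops in col 1, lands at row 5
Move 10: O drops in col 1, lands at row 4

Answer: ......
......
......
.....O
OO.X.O
XX.XOX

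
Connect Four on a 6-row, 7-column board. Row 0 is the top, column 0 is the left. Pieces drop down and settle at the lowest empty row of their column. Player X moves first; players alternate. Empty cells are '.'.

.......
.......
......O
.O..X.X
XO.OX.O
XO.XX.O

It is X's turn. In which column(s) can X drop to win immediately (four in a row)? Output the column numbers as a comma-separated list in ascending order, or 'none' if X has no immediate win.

col 0: drop X → no win
col 1: drop X → no win
col 2: drop X → no win
col 3: drop X → no win
col 4: drop X → WIN!
col 5: drop X → no win
col 6: drop X → no win

Answer: 4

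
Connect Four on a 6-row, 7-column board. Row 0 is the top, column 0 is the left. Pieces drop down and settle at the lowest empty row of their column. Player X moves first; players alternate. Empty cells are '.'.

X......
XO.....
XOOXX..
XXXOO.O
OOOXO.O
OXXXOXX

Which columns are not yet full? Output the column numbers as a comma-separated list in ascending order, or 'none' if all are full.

col 0: top cell = 'X' → FULL
col 1: top cell = '.' → open
col 2: top cell = '.' → open
col 3: top cell = '.' → open
col 4: top cell = '.' → open
col 5: top cell = '.' → open
col 6: top cell = '.' → open

Answer: 1,2,3,4,5,6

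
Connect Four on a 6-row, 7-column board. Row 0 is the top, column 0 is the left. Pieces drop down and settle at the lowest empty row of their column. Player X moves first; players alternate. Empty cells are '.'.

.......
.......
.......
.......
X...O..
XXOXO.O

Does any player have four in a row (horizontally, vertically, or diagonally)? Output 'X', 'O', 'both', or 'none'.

none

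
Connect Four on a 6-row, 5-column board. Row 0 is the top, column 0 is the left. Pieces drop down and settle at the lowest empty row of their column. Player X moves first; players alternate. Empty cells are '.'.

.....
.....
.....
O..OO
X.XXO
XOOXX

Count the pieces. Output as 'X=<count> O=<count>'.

X=6 O=6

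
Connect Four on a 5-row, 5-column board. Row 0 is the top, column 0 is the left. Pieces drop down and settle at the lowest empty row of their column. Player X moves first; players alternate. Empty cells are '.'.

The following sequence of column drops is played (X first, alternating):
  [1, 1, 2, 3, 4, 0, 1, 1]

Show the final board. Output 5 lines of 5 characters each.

Answer: .....
.O...
.X...
.O...
OXXOX

Derivation:
Move 1: X drops in col 1, lands at row 4
Move 2: O drops in col 1, lands at row 3
Move 3: X drops in col 2, lands at row 4
Move 4: O drops in col 3, lands at row 4
Move 5: X drops in col 4, lands at row 4
Move 6: O drops in col 0, lands at row 4
Move 7: X drops in col 1, lands at row 2
Move 8: O drops in col 1, lands at row 1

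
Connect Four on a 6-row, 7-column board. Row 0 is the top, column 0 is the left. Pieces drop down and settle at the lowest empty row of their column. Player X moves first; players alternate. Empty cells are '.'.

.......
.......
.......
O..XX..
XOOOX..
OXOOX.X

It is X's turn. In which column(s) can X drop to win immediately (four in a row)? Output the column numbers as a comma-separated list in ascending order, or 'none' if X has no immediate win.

Answer: 4

Derivation:
col 0: drop X → no win
col 1: drop X → no win
col 2: drop X → no win
col 3: drop X → no win
col 4: drop X → WIN!
col 5: drop X → no win
col 6: drop X → no win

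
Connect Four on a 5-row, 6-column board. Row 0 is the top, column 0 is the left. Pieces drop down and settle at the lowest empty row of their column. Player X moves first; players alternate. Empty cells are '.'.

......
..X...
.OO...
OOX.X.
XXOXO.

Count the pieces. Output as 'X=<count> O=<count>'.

X=6 O=6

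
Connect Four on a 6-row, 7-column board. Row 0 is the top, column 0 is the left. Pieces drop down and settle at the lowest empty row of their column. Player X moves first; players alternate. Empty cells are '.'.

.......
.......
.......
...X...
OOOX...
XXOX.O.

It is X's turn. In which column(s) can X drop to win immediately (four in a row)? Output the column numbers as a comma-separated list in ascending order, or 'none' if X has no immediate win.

Answer: 3

Derivation:
col 0: drop X → no win
col 1: drop X → no win
col 2: drop X → no win
col 3: drop X → WIN!
col 4: drop X → no win
col 5: drop X → no win
col 6: drop X → no win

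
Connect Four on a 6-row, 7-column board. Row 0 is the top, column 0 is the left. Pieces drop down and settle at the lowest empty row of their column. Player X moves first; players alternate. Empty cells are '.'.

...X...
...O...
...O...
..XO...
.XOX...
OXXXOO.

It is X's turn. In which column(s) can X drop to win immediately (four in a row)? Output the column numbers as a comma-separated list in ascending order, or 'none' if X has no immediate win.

Answer: none

Derivation:
col 0: drop X → no win
col 1: drop X → no win
col 2: drop X → no win
col 4: drop X → no win
col 5: drop X → no win
col 6: drop X → no win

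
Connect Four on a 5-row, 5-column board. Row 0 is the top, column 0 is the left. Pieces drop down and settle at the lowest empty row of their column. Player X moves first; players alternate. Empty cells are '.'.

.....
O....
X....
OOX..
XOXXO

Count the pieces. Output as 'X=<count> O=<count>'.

X=5 O=5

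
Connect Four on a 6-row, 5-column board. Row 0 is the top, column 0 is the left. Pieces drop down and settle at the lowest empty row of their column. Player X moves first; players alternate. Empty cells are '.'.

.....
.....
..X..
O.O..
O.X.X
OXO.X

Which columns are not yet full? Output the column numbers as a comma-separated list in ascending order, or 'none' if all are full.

col 0: top cell = '.' → open
col 1: top cell = '.' → open
col 2: top cell = '.' → open
col 3: top cell = '.' → open
col 4: top cell = '.' → open

Answer: 0,1,2,3,4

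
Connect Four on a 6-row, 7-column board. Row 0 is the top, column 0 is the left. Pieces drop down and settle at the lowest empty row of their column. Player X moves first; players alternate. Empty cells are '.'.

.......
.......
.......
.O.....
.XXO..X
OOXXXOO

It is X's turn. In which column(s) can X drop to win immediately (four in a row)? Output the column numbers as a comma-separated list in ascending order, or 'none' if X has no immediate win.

Answer: none

Derivation:
col 0: drop X → no win
col 1: drop X → no win
col 2: drop X → no win
col 3: drop X → no win
col 4: drop X → no win
col 5: drop X → no win
col 6: drop X → no win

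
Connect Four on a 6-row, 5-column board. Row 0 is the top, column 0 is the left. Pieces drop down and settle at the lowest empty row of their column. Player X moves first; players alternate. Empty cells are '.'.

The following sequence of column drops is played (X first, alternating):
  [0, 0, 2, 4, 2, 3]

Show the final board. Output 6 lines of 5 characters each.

Answer: .....
.....
.....
.....
O.X..
X.XOO

Derivation:
Move 1: X drops in col 0, lands at row 5
Move 2: O drops in col 0, lands at row 4
Move 3: X drops in col 2, lands at row 5
Move 4: O drops in col 4, lands at row 5
Move 5: X drops in col 2, lands at row 4
Move 6: O drops in col 3, lands at row 5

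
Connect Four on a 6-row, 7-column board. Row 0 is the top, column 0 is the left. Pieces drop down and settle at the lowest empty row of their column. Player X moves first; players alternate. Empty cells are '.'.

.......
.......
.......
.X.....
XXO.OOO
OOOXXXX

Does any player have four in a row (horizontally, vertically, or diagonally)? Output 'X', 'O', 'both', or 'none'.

X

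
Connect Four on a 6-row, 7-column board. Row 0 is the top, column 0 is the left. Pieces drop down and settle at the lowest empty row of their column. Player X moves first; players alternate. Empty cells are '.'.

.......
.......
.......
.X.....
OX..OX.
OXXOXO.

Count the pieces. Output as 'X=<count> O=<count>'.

X=6 O=5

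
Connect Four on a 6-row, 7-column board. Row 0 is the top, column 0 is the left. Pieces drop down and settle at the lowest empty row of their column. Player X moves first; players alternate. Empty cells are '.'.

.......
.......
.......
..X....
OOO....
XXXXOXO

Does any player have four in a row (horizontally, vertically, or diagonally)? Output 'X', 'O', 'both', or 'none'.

X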